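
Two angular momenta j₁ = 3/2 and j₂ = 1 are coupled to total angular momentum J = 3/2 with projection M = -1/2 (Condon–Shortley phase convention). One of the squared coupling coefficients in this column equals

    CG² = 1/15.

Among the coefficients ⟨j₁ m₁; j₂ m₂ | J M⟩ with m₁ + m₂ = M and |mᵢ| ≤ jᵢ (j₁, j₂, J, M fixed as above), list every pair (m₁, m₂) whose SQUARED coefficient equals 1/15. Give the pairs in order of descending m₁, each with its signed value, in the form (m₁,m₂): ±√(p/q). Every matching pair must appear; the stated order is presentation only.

Admissible pairs with m₁+m₂ = M = -1/2: (-3/2,1), (-1/2,0), (1/2,-1)
  (m₁,m₂)=(1/2,-1): CG² = 8/15, CG = +√(8/15)
  (m₁,m₂)=(-1/2,0): CG² = 1/15, CG = −√(1/15)   ← matches the target
  (m₁,m₂)=(-3/2,1): CG² = 2/5, CG = −√(2/5)
Pairs with CG² = 1/15: (-1/2,0): −√(1/15)

(-1/2,0): −√(1/15)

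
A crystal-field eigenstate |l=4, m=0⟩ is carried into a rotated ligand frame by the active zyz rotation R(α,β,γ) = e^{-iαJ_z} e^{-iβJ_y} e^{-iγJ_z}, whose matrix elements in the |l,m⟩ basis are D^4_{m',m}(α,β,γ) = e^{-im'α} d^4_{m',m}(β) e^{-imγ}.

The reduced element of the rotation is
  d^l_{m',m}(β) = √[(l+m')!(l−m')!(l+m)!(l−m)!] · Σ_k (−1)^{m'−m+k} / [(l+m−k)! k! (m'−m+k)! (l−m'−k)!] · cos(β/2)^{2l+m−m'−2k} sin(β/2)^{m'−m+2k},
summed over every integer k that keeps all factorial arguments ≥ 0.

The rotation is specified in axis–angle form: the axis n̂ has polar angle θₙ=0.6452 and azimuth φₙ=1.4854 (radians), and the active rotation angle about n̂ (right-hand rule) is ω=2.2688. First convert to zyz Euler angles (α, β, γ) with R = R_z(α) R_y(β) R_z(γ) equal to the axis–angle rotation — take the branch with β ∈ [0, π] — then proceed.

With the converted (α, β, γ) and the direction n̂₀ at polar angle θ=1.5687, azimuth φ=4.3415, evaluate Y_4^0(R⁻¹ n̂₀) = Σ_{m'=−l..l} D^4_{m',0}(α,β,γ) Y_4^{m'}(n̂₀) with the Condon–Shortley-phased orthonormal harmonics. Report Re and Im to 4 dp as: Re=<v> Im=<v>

Axis–angle → zyz. n̂ = (sinθₙcosφₙ, sinθₙsinφₙ, cosθₙ) = (+0.051291, +0.599167, +0.798980), ω = 2.2688.
R = I cosω + sinω [n̂]ₓ + (1−cosω) n̂n̂ᵀ gives
  R = [-0.638368, -0.561636, +0.526356; +0.662603, -0.052962, +0.747096; -0.391719, +0.825687, +0.405951]
β = atan2(√(R₁₃²+R₂₃²), R₃₃) = 1.152777; α = atan2(R₂₃, R₁₃) mod 2π = 0.957032; γ = atan2(R₃₂, −R₃₁) mod 2π = 1.127825
Need the full column D^4_{m',0} for m'=−4..4 at α=0.9570, β=1.1528, γ=1.1278.
cos(β/2)=0.838436, sin(β/2)=0.544999
d^4_{-4,0}: single k=4 term ⇒ +0.364765;  D = -0.282126-0.231211i
d^4_{-3,0}: k∈[3..4] ⇒ +0.793602 -0.335316 = +0.458286;  D = -0.441622+0.122458i
d^4_{-2,0}: k∈[2..4] ⇒ +0.978891 -1.102947 +0.174758 = +0.050702;  D = -0.017065+0.047744i
d^4_{-1,0}: k∈[1..4] ⇒ +0.709908 -1.799720 +0.760426 -0.053550 = -0.382936;  D = -0.220552-0.313045i
d^4_{0,0}: k∈[0..4] ⇒ +0.244209 -1.650946 +1.569521 -0.294738 +0.007783 = -0.124171;  D = -0.124171+0.000000i
d^4_{1,0}: k∈[0..3] ⇒ -0.709908 +1.799720 -0.760426 +0.053550 = +0.382936;  D = +0.220552-0.313045i
d^4_{2,0}: k∈[0..2] ⇒ +0.978891 -1.102947 +0.174758 = +0.050702;  D = -0.017065-0.047744i
d^4_{3,0}: k∈[0..1] ⇒ -0.793602 +0.335316 = -0.458286;  D = +0.441622+0.122458i
d^4_{4,0}: single k=0 term ⇒ +0.364765;  D = -0.282126+0.231211i
Y_4^{m'}(θ=1.5687,φ=4.3415) and Σ D·Y over m':
  (-0.2821-0.2312i)·(+0.0386+0.4408i)  (-0.4416+0.1225i)·(+0.0024-0.0012i)  (-0.0171+0.0477i)·(+0.2466+0.2260i)  (-0.2206-0.3130i)·(+0.0011-0.0028i)  (-0.1242+0.0000i)·(+0.3173+0.0000i)  (+0.2206-0.3130i)·(-0.0011-0.0028i)  (-0.0171-0.0477i)·(+0.2466-0.2260i)  (+0.4416+0.1225i)·(-0.0024-0.0012i)  (-0.2821+0.2312i)·(+0.0386-0.4408i)
Y_4^0(R⁻¹ n̂) = +0.108693+0.000000i

Re=0.1087 Im=0.0000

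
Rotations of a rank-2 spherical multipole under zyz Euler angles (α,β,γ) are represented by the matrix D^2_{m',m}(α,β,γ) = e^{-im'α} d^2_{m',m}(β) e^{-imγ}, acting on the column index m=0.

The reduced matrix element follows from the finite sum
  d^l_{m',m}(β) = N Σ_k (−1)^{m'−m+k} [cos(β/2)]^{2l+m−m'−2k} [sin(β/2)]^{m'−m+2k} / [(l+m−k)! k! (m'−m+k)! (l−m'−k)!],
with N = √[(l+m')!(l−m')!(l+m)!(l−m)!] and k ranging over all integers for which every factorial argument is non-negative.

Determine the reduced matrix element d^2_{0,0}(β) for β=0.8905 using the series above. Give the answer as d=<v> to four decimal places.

d^2_{0,0}(β=0.8905) via the finite sum:
With c≡cos(β/2)=0.902503 and s≡sin(β/2)=0.430684, N=[2·2·2·2]^{1/2}=4.000000
k: max(0,(0)−(0))=0 … min(2+(0),2−(0))=2
  k=0: (−1)^0·4.0000/(4)·0.9025^4·0.4307^0 = +0.663429
  k=1: (−1)^1·4.0000/(1)·0.9025^2·0.4307^2 = -0.604330
  k=2: (−1)^2·4.0000/(4)·0.9025^0·0.4307^4 = +0.034406
d^2_{0,0}(0.8905) = +0.663429 -0.604330 +0.034406 = +0.093506

d=0.0935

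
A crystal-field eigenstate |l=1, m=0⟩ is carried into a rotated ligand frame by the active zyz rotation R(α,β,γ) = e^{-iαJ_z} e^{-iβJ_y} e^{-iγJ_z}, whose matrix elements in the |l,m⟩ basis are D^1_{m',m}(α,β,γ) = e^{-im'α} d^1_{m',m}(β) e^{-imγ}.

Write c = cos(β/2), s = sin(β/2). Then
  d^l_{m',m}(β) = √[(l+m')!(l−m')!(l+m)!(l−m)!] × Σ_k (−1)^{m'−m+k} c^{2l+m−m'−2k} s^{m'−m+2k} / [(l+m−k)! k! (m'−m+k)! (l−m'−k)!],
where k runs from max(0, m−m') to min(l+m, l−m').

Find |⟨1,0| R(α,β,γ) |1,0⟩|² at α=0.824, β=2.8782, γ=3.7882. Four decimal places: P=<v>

First d^1_{0,0}(β=2.8782), then the phase factors e^{-i(0)α} and e^{-i(0)γ}:
Half-angle: c=0.131316, s=0.991341. N=√(1·1·1·1)=1.000000
k: max(0,(0)−(0))=0 … min(1+(0),1−(0))=1
  k=0: (−1)^0·1.0000/(1)·0.1313^2·0.9913^0 = +0.017244
  k=1: (−1)^1·1.0000/(1)·0.1313^0·0.9913^2 = -0.982756
d^1_{0,0}(2.8782) = +0.017244 -0.982756 = -0.965512
|D^1_{0,0}|² = |d^1_{0,0}(β)|² = (-0.965512)² = 0.932214 (the z-rotation phases have unit modulus)

P=0.9322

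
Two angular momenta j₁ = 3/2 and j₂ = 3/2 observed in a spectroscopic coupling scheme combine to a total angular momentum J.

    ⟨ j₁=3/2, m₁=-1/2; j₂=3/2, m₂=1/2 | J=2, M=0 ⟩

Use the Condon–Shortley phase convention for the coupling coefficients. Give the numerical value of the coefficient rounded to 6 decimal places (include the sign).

j₁+j₂−J=1  J+j₁−j₂=2  J−j₁+j₂=2  j₁+j₂+J+1=6
(j₁±m₁, j₂±m₂, J±M) = (1,2,2,1,2,2)
P² = 4/9
sum k=0..1:
  [0] +1/4 = 1/4
  [1] −1/1 = -1
S = -3/4
C² = P²·S² = 1/4 ; C = -0.500000

−√(1/4) = -0.500000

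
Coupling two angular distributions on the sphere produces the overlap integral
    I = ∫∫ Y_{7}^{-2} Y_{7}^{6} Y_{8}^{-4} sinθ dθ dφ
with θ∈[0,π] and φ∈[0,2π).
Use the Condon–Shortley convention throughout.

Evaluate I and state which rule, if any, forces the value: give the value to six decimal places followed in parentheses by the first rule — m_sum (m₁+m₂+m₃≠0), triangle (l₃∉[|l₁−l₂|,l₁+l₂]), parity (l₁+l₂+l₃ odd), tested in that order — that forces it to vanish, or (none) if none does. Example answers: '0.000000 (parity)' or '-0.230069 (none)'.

Rules hold: Σm=0, L=22 even, 0≤8≤14.
N = 15·15·17 = 3825
Δ = 6!·8!·8!/23! = 1/22086194130
Racah Σ t=0..6: t=0:+1/18289152000 t=1:−1/248832000 t=2:+1/24883200 t=3:−1/11943936 t=4:+1/24883200 t=5:−1/248832000 t=6:+1/18289152000 = -11/975421440
⇒ 3j(7 7 8; 0 0 0)² = 1750/289731, sgn -1
Racah Σ t=5..6: t=5:−1/2786918400 t=6:+1/2612736000 = 1/41803776000
⇒ 3j(7 7 8; -2 6 -4)² = 3/37145, sgn +1
4πI² = N·(3j₀)²·(3jₘ)² = 78750/42204149
I = -1·√(0.00186593/4π) = -0.01218548
No selection rule forces the value: the integral is nonzero (none).

-0.012185 (none)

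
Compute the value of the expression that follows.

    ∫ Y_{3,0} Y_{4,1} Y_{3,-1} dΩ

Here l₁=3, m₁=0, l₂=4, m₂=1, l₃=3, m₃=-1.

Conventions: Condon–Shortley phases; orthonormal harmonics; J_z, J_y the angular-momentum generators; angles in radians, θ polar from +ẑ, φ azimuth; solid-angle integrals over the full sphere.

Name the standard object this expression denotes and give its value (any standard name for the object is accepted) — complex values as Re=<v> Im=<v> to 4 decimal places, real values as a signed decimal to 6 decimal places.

Gaunt coefficient, -0.099323

This is a Gaunt coefficient — the integral of a triple product of spherical harmonics over the sphere.
Checks pass: Σm=0; 10 even; l₃=3∈[1,7].
(2·3+1)(2·4+1)(2·3+1) = 441
Δ: 4! 2! 4! / 11! → 1/34650
sum: t=1:−1/72 t=2:+1/16 t=3:−1/72 = 5/144
3j²(3 4 3; 0 0 0) = Δ·Π!·Σ² = 2/77  (sign -1)
sum: t=1:−1/288 t=2:+1/24 t=3:−1/48 = 5/288
3j²(3 4 3; 0 1 -1) = Δ·Π!·Σ² = 5/462  (sign +1)
combine: 4πI² = 441·2/77·5/462 = 15/121
take √, sign -1: I = -0.09932258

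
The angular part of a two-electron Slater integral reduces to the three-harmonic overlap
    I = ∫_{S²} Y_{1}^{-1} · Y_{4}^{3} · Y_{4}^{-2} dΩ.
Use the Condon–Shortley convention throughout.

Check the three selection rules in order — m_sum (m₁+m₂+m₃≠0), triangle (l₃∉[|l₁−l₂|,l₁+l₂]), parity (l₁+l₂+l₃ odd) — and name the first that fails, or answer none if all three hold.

Σmᵢ = 0  ✓
l₃∈[|l₁−l₂|,l₁+l₂]=[3,5], have l₃=4  ✓
Σlᵢ = 9 ⇒ odd  ✗

parity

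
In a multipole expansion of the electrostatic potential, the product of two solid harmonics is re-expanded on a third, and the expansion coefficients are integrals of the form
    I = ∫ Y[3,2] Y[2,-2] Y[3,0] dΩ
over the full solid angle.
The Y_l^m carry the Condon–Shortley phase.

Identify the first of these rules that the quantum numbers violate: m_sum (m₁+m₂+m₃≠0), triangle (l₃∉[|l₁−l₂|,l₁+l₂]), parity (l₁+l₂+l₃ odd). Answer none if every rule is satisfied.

Σmᵢ = 0  ✓
l₃∈[|l₁−l₂|,l₁+l₂]=[1,5], have l₃=3  ✓
Σlᵢ = 8 ⇒ even  ✓

none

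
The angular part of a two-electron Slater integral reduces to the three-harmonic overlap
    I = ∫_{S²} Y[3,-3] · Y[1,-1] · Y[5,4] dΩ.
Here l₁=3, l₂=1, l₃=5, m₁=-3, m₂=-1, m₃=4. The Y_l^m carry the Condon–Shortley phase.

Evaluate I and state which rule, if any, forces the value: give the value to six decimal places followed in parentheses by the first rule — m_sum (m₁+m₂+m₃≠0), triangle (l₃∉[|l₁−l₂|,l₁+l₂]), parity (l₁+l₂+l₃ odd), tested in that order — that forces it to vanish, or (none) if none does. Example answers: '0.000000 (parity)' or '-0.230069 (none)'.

0.000000 (triangle)

triangle: need 2≤l₃≤4, have 5; I=0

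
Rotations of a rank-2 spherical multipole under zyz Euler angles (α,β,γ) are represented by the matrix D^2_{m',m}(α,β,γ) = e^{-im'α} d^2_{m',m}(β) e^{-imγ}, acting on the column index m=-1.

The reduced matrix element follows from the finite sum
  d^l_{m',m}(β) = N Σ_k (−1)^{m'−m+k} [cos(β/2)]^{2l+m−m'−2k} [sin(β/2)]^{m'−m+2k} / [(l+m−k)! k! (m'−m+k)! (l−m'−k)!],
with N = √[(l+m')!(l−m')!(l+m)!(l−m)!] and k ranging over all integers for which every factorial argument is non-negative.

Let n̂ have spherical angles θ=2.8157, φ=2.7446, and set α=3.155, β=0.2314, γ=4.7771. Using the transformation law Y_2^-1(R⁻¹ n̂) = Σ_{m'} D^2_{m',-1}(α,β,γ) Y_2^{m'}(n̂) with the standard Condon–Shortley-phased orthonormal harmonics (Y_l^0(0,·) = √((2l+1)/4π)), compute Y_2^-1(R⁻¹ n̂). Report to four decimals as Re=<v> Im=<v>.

Need the full column D^2_{m',-1} for m'=−2..2 at α=3.1550, β=0.2314, γ=4.7771.
cos(β/2)=0.993314, sin(β/2)=0.115442
d^2_{-2,-1}: single k=1 term ⇒ +0.226284;  D = +0.020682-0.225337i
d^2_{-1,-1}: k∈[0..1] ⇒ +0.973524 -0.039448 = +0.934076;  D = -0.072894+0.931227i
d^2_{0,-1}: k∈[0..1] ⇒ -0.277140 +0.003743 = -0.273397;  D = -0.017679+0.272825i
d^2_{1,-1}: k∈[0..1] ⇒ +0.039448 -0.000178 = +0.039270;  D = -0.002014+0.039219i
d^2_{2,-1}: single k=0 term ⇒ -0.003056;  D = -0.000116+0.003054i
Y_2^{m'}(θ=2.8157,φ=2.7446) and Σ D·Y over m':
  (+0.0207-0.2253i)·(+0.0278+0.0282i)  (-0.0729+0.9312i)·(+0.2161+0.0906i)  (-0.0177+0.2728i)·(+0.5338+0.0000i)  (-0.0020+0.0392i)·(-0.2161+0.0906i)  (-0.0001+0.0031i)·(+0.0278-0.0282i)
Y_2^-1(R⁻¹ n̂) = -0.105655+0.326023i

Re=-0.1057 Im=0.3260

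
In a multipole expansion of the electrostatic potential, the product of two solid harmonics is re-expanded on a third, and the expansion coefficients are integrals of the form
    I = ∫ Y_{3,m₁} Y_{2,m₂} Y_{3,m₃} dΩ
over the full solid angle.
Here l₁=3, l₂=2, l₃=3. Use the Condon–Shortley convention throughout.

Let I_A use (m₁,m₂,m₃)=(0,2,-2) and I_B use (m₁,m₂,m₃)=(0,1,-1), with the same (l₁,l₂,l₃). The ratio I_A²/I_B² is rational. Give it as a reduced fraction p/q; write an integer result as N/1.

l's match ⇒ only the (l;m) 3-j factors differ between A and B.
A: triangle coeff Δ(3,2,3) = 1/3780; Σ_t [2,2]: t=2:+1/24 = 1/24; (3j)²=1/21 [(3 2 3; 0 2 -2)], sign=-1
B: triangle coeff Δ(3,2,3) = 1/3780; Σ_t [1,2]: t=1:−1/8 t=2:+1/12 = -1/24; (3j)²=1/210 [(3 2 3; 0 1 -1)], sign=-1
I_A²/I_B² = (1/21)/(1/210) = 10/1

10/1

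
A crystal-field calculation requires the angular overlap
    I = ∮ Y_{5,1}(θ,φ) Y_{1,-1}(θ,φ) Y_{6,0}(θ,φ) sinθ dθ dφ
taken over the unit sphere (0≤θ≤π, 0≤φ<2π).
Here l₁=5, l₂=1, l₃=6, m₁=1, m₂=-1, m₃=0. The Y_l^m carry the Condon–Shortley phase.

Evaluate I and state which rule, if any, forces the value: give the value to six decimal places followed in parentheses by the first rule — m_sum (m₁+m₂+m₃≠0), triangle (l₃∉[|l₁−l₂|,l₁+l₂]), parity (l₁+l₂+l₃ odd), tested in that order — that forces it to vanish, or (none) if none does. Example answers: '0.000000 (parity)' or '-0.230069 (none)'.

m-sum 0 ✓  L=12 even ✓  4≤6≤6 ✓
Π(2lᵢ+1) = 11×3×13 = 429
triangle coeff Δ(5,1,6) = 1/858
Σ_t [0,0]: t=0:+1/14400 = 1/14400
(3j)²=6/143 [(5 1 6; 0 0 0)], sign=+1
Σ_t [0,0]: t=0:+1/34560 = 1/34560
(3j)²=5/286 [(5 1 6; 1 -1 0)], sign=+1
⇒ 4πI² = 45/143
I = (+1)√(45/143/(4π)) = 0.15824621
No selection rule forces the value: the integral is nonzero (none).

0.158246 (none)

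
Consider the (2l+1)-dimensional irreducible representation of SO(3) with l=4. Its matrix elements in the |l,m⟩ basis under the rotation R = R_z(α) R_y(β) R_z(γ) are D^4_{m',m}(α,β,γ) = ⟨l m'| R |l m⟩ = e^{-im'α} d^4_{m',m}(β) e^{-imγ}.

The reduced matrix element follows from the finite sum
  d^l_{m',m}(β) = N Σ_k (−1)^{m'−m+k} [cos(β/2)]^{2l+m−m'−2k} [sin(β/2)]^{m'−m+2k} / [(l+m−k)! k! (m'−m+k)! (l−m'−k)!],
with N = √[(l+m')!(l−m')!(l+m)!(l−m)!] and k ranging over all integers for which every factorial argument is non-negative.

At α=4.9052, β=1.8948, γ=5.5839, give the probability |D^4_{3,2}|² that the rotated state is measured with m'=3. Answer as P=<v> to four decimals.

P=0.1137

D^4_{3,2}(4.9052,1.8948,5.5839) = e^{-i·3·4.9052}·d^4_{3,2}(1.8948)·e^{-i·2·5.5839}. Compute d first:
With c≡cos(β/2)=0.583796 and s≡sin(β/2)=0.811900, N=[5040·1·720·2]^{1/2}=2693.993318
k: max(0,(2)−(3))=0 … min(4+(2),4−(3))=1
  k=0: (−1)^1·2693.9933/(720)·0.5838^7·0.8119^1 = -0.070209
  k=1: (−1)^2·2693.9933/(240)·0.5838^5·0.8119^3 = +0.407379
d^4_{3,2}(1.8948) = -0.070209 +0.407379 = +0.337170
|D^4_{3,2}|² = |d^4_{3,2}(β)|² = (+0.337170)² = 0.113684 (the z-rotation phases have unit modulus)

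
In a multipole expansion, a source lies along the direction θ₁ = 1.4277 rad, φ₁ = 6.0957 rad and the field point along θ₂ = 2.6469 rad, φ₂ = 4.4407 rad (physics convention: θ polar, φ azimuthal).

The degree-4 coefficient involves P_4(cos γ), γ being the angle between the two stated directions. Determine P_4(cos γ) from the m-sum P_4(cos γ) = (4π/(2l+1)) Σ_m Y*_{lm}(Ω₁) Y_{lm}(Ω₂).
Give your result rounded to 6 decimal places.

0.276111

Summing Y*_{l m}(θ₁,φ₁)·Y_{l m}(θ₂,φ₂) over m ∈ [−4, 4]; prefactor 4π/(2·4+1) = 1.396263:
  [-4]  conj(Y_{4,-4})(Ω₁) = (0.310777, -0.289485) ; Y_{4,-4}(Ω₂) = (0.010462, 0.019900) ; Δ = (0.009012, 0.003156)
  [-3]  conj(Y_{4,-3})(Ω₁) = (0.146418, -0.092298) ; Y_{4,-3}(Ω₂) = (-0.085793, 0.080847) ; Δ = (-0.005100, 0.019756)
  [-2]  conj(Y_{4,-2})(Ω₁) = (-0.261537, 0.102939) ; Y_{4,-2}(Ω₂) = (-0.285413, -0.172398) ; Δ = (0.092392, 0.015708)
  [-1]  conj(Y_{4,-1})(Ω₁) = (-0.187480, 0.035567) ; Y_{4,-1}(Ω₂) = (0.128494, -0.461252) ; Δ = (-0.007685, 0.091046)
  [+0]  conj(Y_{4,0})(Ω₁) = (0.254347, -0.000000) ; Y_{4,0}(Ω₂) = (0.080632, 0.000000) ; Δ = (0.020509, 0.000000)
  [+1]  conj(Y_{4,1})(Ω₁) = (0.187480, 0.035567) ; Y_{4,1}(Ω₂) = (-0.128494, -0.461252) ; Δ = (-0.007685, -0.091046)
  [+2]  conj(Y_{4,2})(Ω₁) = (-0.261537, -0.102939) ; Y_{4,2}(Ω₂) = (-0.285413, 0.172398) ; Δ = (0.092392, -0.015708)
  [+3]  conj(Y_{4,3})(Ω₁) = (-0.146418, -0.092298) ; Y_{4,3}(Ω₂) = (0.085793, 0.080847) ; Δ = (-0.005100, -0.019756)
  [+4]  conj(Y_{4,4})(Ω₁) = (0.310777, 0.289485) ; Y_{4,4}(Ω₂) = (0.010462, -0.019900) ; Δ = (0.009012, -0.003156)
Accumulated sum (0.197750, 0.000000); after 4π/(2l+1) scaling, (0.276111, 0.000000) ⇒ P_4 = 0.276111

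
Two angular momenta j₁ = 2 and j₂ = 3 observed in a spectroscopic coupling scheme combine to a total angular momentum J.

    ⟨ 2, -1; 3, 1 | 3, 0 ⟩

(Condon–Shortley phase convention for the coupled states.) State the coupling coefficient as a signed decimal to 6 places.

triangle: 2!×2!×4!/9! = 96/362880
(j±m)!: 1!×3!×4!×2!×3!×3! = 10368
prefactor² = (2J+1)×Δ×N² = 96/5
  k=1: −1/(1!×1!×2!×3!×0!×1!) = -1/12
  k=2: +1/(2!×0!×1!×2!×1!×2!) = 1/8
Σ = 1/24  ⇒  CG² = 96/5×(1/24)² = 1/30
CG = +√(1/30) = +0.182574

+√(1/30) ≈ +0.182574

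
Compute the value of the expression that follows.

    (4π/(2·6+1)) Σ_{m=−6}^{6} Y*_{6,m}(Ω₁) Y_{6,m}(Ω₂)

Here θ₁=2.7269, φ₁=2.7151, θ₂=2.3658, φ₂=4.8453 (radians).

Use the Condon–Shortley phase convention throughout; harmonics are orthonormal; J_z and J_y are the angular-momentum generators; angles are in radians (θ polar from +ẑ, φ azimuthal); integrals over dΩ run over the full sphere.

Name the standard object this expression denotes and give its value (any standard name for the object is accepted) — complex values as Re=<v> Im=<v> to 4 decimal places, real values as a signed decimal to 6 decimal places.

This sum is the spherical-harmonic addition theorem: it equals the Legendre polynomial P_l(cos γ) of the angle γ between the two directions.
Summing Y*_{l m}(θ₁,φ₁)·Y_{l m}(θ₂,φ₂) over m ∈ [−6, 6]; prefactor 4π/(2·6+1) = 0.966644:
  [-6]  conj(Y_{6,-6})(Ω₁) = -0.001726-0.001137i ; Y_{6,-6}(Ω₂) = -0.039796+0.040768i ; Δ = +0.000115-0.000025i
  [-5]  conj(Y_{6,-5})(Ω₁) = -0.008661-0.013764i ; Y_{6,-5}(Ω₂) = -0.124073-0.158371i ; Δ = -0.001105+0.003079i
  [-4]  conj(Y_{6,-4})(Ω₁) = -0.010408-0.076528i ; Y_{6,-4}(Ω₂) = +0.340628-0.200333i ; Δ = -0.018876-0.023982i
  [-3]  conj(Y_{6,-3})(Ω₁) = +0.069598-0.232110i ; Y_{6,-3}(Ω₂) = +0.161550+0.383455i ; Δ = +0.100247-0.010810i
  [-2]  conj(Y_{6,-2})(Ω₁) = +0.315679-0.361518i ; Y_{6,-2}(Ω₂) = -0.061200+0.016663i ; Δ = -0.013296+0.027385i
  [-1]  conj(Y_{6,-1})(Ω₁) = +0.418469-0.190145i ; Y_{6,-1}(Ω₂) = +0.046892+0.350730i ; Δ = +0.086312+0.137853i
  [+0]  conj(Y_{6,0})(Ω₁) = -0.146159-0.000000i ; Y_{6,0}(Ω₂) = -0.173218+0.000000i ; Δ = +0.025317+0.000000i
  [+1]  conj(Y_{6,1})(Ω₁) = -0.418469-0.190145i ; Y_{6,1}(Ω₂) = -0.046892+0.350730i ; Δ = +0.086312-0.137853i
  [+2]  conj(Y_{6,2})(Ω₁) = +0.315679+0.361518i ; Y_{6,2}(Ω₂) = -0.061200-0.016663i ; Δ = -0.013296-0.027385i
  [+3]  conj(Y_{6,3})(Ω₁) = -0.069598-0.232110i ; Y_{6,3}(Ω₂) = -0.161550+0.383455i ; Δ = +0.100247+0.010810i
  [+4]  conj(Y_{6,4})(Ω₁) = -0.010408+0.076528i ; Y_{6,4}(Ω₂) = +0.340628+0.200333i ; Δ = -0.018876+0.023982i
  [+5]  conj(Y_{6,5})(Ω₁) = +0.008661-0.013764i ; Y_{6,5}(Ω₂) = +0.124073-0.158371i ; Δ = -0.001105-0.003079i
  [+6]  conj(Y_{6,6})(Ω₁) = -0.001726+0.001137i ; Y_{6,6}(Ω₂) = -0.039796-0.040768i ; Δ = +0.000115+0.000025i
Accumulated sum +0.332113+0.000000i; after 4π/(2l+1) scaling, +0.321035+0.000000i ⇒ P_6 = 0.321035

Legendre polynomial (addition theorem), +0.321035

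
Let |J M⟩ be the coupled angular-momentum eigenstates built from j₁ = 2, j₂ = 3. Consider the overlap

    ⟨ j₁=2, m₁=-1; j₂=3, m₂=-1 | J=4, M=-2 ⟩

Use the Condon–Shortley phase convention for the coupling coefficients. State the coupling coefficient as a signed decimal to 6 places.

−√(1/28) ≈ -0.188982

triangle: 1!·3!·5!/10! = 720/3628800
(j±m)!: 1!·3!·2!·4!·2!·6! = 414720
prefactor² = (2J+1)·Δ·N² = 5184/7
  k=0: +1/(0!·1!·3!·2!·0!·3!) = 1/72
  k=1: −1/(1!·0!·2!·1!·1!·4!) = -1/48
Σ = -1/144  ⇒  CG² = 5184/7·(-1/144)² = 1/28
CG = −√(1/28) = -0.188982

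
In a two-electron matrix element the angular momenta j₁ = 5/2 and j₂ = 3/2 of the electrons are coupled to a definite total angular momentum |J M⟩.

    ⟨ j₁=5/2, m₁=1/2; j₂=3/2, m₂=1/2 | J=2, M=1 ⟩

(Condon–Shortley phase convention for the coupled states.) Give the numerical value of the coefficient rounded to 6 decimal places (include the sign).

-0.545545  (= −√(25/84))

√[5·2!3!1!/7! · 3!2!2!1!3!1!] = √(12/7)
  +(−1)^1/∏(1,1,1,1,2,0)! = -1/2  (running -1/2)
  +(−1)^2/∏(2,0,0,0,3,1)! = 1/12  (running -5/12)
⟨..|..⟩ = √(12/7)·(-5/12) = -0.545545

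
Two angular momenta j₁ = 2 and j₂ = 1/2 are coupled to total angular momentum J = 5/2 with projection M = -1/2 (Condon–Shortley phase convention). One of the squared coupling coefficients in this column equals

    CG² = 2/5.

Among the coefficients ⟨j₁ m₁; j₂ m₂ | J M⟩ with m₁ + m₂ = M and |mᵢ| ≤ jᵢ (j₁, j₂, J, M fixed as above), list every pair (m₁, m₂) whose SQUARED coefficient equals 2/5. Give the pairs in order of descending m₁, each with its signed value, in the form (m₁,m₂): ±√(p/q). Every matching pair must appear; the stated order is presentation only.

(-1,1/2): +√(2/5)

Admissible pairs with m₁+m₂ = M = -1/2: (-1,1/2), (0,-1/2)
  (m₁,m₂)=(0,-1/2): CG² = 3/5, CG = +√(3/5)
  (m₁,m₂)=(-1,1/2): CG² = 2/5, CG = +√(2/5)   ← matches the target
Pairs with CG² = 2/5: (-1,1/2): +√(2/5)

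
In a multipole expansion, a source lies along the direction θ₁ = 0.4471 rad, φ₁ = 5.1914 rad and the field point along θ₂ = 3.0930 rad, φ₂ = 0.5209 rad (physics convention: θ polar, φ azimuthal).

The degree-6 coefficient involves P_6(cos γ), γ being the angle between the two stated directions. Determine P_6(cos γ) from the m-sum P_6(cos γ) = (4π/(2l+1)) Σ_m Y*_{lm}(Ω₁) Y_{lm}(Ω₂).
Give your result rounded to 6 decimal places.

-0.232599

Addition theorem: P_6(cos γ) = (4π/13) Σ_m Y*_{lm}(Ω₁) Y_{lm}(Ω₂), m = −6…6:
  term(m=-6) = (-0.000000, 0.000000)   from Y*(Ω₁)=(0.003043, -0.000834), Y(Ω₂)=(-0.000000, -0.000000)
  term(m=-5) = (0.000000, 0.000000)   from Y*(Ω₁)=(0.015481, 0.016734), Y(Ω₂)=(0.000000, 0.000000)
  term(m=-4) = (0.000002, -0.000000)   from Y*(Ω₁)=(-0.033516, 0.093189), Y(Ω₂)=(-0.000010, -0.000017)
  term(m=-3) = (-0.000021, -0.000166)   from Y*(Ω₁)=(-0.279631, 0.037629), Y(Ω₂)=(-0.000005, 0.000595)
  term(m=-2) = (-0.006059, 0.000509)   from Y*(Ω₁)=(-0.286445, -0.407428), Y(Ω₂)=(0.006161, -0.010539)
  term(m=-1) = (0.002579, 0.061530)   from Y*(Ω₁)=(0.179413, -0.345455), Y(Ω₂)=(-0.137223, 0.078733)
  term(m=+0) = (-0.233627, -0.000000)   from Y*(Ω₁)=(-0.235501, -0.000000), Y(Ω₂)=(0.992043, 0.000000)
  term(m=+1) = (0.002579, -0.061530)   from Y*(Ω₁)=(-0.179413, -0.345455), Y(Ω₂)=(0.137223, 0.078733)
  term(m=+2) = (-0.006059, -0.000509)   from Y*(Ω₁)=(-0.286445, 0.407428), Y(Ω₂)=(0.006161, 0.010539)
  term(m=+3) = (-0.000021, 0.000166)   from Y*(Ω₁)=(0.279631, 0.037629), Y(Ω₂)=(0.000005, 0.000595)
  term(m=+4) = (0.000002, 0.000000)   from Y*(Ω₁)=(-0.033516, -0.093189), Y(Ω₂)=(-0.000010, 0.000017)
  term(m=+5) = (0.000000, -0.000000)   from Y*(Ω₁)=(-0.015481, 0.016734), Y(Ω₂)=(-0.000000, 0.000000)
  term(m=+6) = (-0.000000, -0.000000)   from Y*(Ω₁)=(0.003043, 0.000834), Y(Ω₂)=(-0.000000, 0.000000)
Accumulated sum (-0.240625, -0.000000); after 4π/(2l+1) scaling, (-0.232599, -0.000000) ⇒ P_6 = -0.232599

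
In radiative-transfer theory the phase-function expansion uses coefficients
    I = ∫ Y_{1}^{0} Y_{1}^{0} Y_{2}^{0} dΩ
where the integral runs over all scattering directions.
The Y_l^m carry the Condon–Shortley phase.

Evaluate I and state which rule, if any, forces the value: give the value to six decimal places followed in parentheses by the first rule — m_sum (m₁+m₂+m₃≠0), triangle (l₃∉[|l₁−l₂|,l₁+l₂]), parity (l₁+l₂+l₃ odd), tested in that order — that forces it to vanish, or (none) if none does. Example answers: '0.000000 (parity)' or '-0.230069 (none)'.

m-sum 0 ✓  L=4 even ✓  0≤2≤2 ✓
Π(2lᵢ+1) = 3×3×5 = 45
triangle coeff Δ(1,1,2) = 1/30
Σ_t [0,0]: t=0:+1/1 = 1/1
(3j)²=2/15 [(1 1 2; 0 0 0)], sign=+1
(m-triple is (0,0,0) — same symbol as above.)
⇒ 4πI² = 4/5
I = (+1)√(4/5/(4π)) = 0.25231325
No selection rule forces the value: the integral is nonzero (none).

0.252313 (none)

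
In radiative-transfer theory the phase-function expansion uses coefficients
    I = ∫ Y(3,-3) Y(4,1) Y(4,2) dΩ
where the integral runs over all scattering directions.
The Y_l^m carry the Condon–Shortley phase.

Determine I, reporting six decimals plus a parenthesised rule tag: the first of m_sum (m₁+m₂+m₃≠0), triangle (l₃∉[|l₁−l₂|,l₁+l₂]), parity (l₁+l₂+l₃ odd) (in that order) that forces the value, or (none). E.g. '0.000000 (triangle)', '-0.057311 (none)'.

Σlᵢ=11 odd — θ-integrand is odd under cosθ→−cosθ; I=0

0.000000 (parity)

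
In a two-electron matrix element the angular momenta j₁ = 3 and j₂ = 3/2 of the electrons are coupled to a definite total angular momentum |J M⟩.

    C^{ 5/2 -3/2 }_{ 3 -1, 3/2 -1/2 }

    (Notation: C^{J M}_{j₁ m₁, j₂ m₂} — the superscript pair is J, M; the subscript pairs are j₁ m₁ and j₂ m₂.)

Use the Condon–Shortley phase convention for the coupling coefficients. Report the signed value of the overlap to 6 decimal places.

j₁+j₂−J=2  J+j₁−j₂=4  J−j₁+j₂=1  j₁+j₂+J+1=8
(j₁±m₁, j₂±m₂, J±M) = (2,4,1,2,1,4)
P² = 576/35
sum k=0..1:
  [0] +1/48 = 1/48
  [1] −1/6 = -1/6
S = -7/48
C² = P²·S² = 7/20 ; C = -0.591608

−√(7/20) = -0.591608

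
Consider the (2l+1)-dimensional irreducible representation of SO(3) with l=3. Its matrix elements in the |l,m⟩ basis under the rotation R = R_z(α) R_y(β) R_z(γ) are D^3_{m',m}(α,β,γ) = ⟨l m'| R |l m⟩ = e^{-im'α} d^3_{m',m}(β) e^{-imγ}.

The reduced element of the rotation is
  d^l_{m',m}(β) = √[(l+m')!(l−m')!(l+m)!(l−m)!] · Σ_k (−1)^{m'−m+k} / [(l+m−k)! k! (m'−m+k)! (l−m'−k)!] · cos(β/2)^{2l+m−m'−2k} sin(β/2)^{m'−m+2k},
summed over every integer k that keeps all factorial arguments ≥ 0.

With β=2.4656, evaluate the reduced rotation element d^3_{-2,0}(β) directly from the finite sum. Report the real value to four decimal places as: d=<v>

d^3_{-2,0}(β=2.4656) via the finite sum:
Half-angle: c=0.331597, s=0.943421. N=√(1·120·6·6)=65.726707
k∈{2,3} keeps every argument non-negative
  k=2: (−1)^0·65.7267/(12)·0.3316^4·0.9434^2 = +0.058941
  k=3: (−1)^1·65.7267/(12)·0.3316^2·0.9434^4 = -0.477095
d^3_{-2,0}(2.4656) = +0.058941 -0.477095 = -0.418154

d=-0.4182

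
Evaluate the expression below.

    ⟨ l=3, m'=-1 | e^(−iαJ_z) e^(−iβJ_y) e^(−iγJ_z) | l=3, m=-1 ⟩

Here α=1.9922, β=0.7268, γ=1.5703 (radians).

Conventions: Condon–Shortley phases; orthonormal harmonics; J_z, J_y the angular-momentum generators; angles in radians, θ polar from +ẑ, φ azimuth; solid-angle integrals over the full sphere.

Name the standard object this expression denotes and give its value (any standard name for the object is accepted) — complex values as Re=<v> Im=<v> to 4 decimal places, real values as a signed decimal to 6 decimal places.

Wigner D-matrix element, Re=0.0192 Im=0.0086

This is a Wigner D-matrix element — the rotation-matrix element ⟨l m'| R(α,β,γ) |l m⟩ in the angular-momentum basis.
D^3_{-1,-1}(1.9922,0.7268,1.5703) = e^{-i·-1·1.9922}·d^3_{-1,-1}(0.7268)·e^{-i·-1·1.5703}. Compute d first:
c=cos(0.726800/2)=0.934694, s=sin(0.726800/2)=0.355454; N=√[2·24·2·24]=48.000000
k∈{0,1,2} keeps every argument non-negative
  k=0: (−1)^0·48.0000/(48)·0.9347^6·0.3555^0 = +0.666831
  k=1: (−1)^1·48.0000/(6)·0.9347^4·0.3555^2 = -0.771498
  k=2: (−1)^2·48.0000/(8)·0.9347^2·0.3555^4 = +0.083681
d^3_{-1,-1}(0.7268) = +0.666831 -0.771498 +0.083681 = -0.020986
Phases: e^{-i·(-1)·1.9922}=-0.409042+0.912516i, e^{-i·(-1)·1.5703}=+0.000496+1.000000i ⇒ D=+0.019154+0.008575i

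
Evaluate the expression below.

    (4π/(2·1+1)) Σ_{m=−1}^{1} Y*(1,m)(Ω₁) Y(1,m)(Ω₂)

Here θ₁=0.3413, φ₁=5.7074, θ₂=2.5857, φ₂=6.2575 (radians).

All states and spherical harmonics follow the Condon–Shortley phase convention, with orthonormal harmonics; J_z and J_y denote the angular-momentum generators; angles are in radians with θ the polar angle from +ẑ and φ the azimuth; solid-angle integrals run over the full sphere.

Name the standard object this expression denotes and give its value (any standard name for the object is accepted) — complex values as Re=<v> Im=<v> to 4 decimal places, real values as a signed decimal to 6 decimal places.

This sum is the spherical-harmonic addition theorem: it equals the Legendre polynomial P_l(cos γ) of the angle γ between the two directions.
Expand P_1 via completeness: Σ_{m} conj(Y_{1,m}) at Ω₁ times Y_{1,m} at Ω₂ —
  [-1]  conj(Y_{1,-1})(Ω₁) = (0.096996, -0.062966) ; Y_{1,-1}(Ω₂) = (0.182258, 0.004682) ; Δ = (0.017973, -0.011022)
  [+0]  conj(Y_{1,0})(Ω₁) = (0.460420, -0.000000) ; Y_{1,0}(Ω₂) = (-0.415033, 0.000000) ; Δ = (-0.191090, 0.000000)
  [+1]  conj(Y_{1,1})(Ω₁) = (-0.096996, -0.062966) ; Y_{1,1}(Ω₂) = (-0.182258, 0.004682) ; Δ = (0.017973, 0.011022)
Accumulated sum (-0.155144, 0.000000); after 4π/(2l+1) scaling, (-0.649864, 0.000000) ⇒ P_1 = -0.649864

Legendre polynomial (addition theorem), -0.649864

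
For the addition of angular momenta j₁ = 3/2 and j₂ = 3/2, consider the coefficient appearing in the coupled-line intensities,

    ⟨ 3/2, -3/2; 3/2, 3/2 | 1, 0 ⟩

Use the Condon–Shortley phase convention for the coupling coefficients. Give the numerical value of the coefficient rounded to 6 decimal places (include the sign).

+√(9/20) ≈ +0.670820

j₁+j₂−J=2  J+j₁−j₂=1  J−j₁+j₂=1  j₁+j₂+J+1=5
(j₁±m₁, j₂±m₂, J±M) = (0,3,3,0,1,1)
P² = 9/5
sum k=2..2:
  [2] +1/2 = 1/2
S = 1/2
C² = P²·S² = 9/20 ; C = +0.670820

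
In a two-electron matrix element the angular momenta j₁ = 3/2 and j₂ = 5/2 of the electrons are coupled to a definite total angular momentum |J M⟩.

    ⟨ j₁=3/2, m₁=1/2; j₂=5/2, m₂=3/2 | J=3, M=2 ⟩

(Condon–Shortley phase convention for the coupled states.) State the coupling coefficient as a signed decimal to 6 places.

-0.288675  (= −√(1/12))

triangle: 1!*2!*4!/8! = 48/40320
(j±m)!: 2!*1!*4!*1!*5!*1! = 5760
prefactor² = (2J+1)*Δ*N² = 48
  k=0: +1/(0!*1!*1!*4!*1!*0!) = 1/24
  k=1: −1/(1!*0!*0!*3!*2!*1!) = -1/12
Σ = -1/24  ⇒  CG² = 48*(-1/24)² = 1/12
CG = −√(1/12) = -0.288675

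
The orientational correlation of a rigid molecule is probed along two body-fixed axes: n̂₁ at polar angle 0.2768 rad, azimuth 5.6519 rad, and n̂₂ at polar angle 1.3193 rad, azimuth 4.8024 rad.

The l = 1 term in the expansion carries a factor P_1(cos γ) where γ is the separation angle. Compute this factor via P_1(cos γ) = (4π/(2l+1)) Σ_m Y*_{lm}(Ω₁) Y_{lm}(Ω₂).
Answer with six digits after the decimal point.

Term-by-term m-sum for l=1 (normalisation 4π/3 = 4.188790):
  m=-1: (0.07622 - 0.05572j) × (0.03008 + 0.33327j) = 0.02086 + 0.02373j  (running Σ = 0.02086 + 0.02373j)
  m=0: (0.47000 + 0.00000j) × (0.12159 + 0.00000j) = 0.05715 + 0.00000j  (running Σ = 0.07801 + 0.02373j)
  m=1: (-0.07622 - 0.05572j) × (-0.03008 + 0.33327j) = 0.02086 - 0.02373j  (running Σ = 0.09887 + 0.00000j)
Σ over m = 0.09887 + 0.00000j; ×(4π/3) → 0.41417 + 0.00000j. Real part: 0.414166

0.414166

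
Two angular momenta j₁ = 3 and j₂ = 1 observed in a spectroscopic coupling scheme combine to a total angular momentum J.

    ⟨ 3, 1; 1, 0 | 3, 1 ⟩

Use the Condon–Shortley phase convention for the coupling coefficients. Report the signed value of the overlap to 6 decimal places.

√[7·1!5!1!/8! · 4!2!1!1!4!2!] = √(48)
  +(−1)^0/∏(0,1,2,1,3,0)! = 1/12  (running 1/12)
  +(−1)^1/∏(1,0,1,0,4,1)! = -1/24  (running 1/24)
⟨..|..⟩ = √(48)·(1/24) = +0.288675

+0.288675  (= +√(1/12))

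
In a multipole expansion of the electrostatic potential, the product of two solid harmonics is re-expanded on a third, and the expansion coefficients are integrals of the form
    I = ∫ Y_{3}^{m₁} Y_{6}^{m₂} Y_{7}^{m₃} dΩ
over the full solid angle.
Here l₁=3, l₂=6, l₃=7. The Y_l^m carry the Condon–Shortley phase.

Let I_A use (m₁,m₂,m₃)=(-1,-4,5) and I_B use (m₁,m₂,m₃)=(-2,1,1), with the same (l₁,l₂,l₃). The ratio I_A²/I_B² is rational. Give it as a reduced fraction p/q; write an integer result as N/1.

9251/24010

Shared (l₁,l₂,l₃)=(3,6,7): N and (l;000)² cancel in I_A²/I_B².
A: Δ = 2!·4!·10!/17! = 1/2042040; Racah Σ t=0..2: t=0:+1/3870720 t=1:−1/2177280 t=2:+1/29030400 = -29/174182400; ⇒ 3j(3 6 7; -1 -4 5)² = 841/185640, sgn -1
B: Δ = 2!·4!·10!/17! = 1/2042040; Racah Σ t=1..2: t=1:−1/414720 t=2:+1/172800 = 7/2073600; ⇒ 3j(3 6 7; -2 1 1)² = 343/29172, sgn +1
I_A²/I_B² = (841/185640)/(343/29172) = 9251/24010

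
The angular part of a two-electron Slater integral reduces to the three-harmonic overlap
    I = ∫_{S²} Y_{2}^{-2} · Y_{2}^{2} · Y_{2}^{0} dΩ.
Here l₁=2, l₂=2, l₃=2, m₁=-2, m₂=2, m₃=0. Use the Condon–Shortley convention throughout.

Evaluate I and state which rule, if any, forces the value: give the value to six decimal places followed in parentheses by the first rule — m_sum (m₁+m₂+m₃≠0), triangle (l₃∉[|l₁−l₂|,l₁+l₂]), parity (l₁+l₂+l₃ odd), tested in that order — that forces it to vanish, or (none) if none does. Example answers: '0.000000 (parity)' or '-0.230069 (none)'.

-0.180224 (none)

Rules hold: Σm=0, L=6 even, 0≤2≤4.
N = 5·5·5 = 125
Δ = 2!·2!·2!/7! = 1/630
Racah Σ t=0..2: t=0:+1/8 t=1:−1/1 t=2:+1/8 = -3/4
⇒ 3j(2 2 2; 0 0 0)² = 2/35, sgn -1
Racah Σ t=2..2: t=2:+1/8 = 1/8
⇒ 3j(2 2 2; -2 2 0)² = 2/35, sgn +1
4πI² = N·(3j₀)²·(3jₘ)² = 20/49
I = -1·√(0.408163/4π) = -0.18022375
No selection rule forces the value: the integral is nonzero (none).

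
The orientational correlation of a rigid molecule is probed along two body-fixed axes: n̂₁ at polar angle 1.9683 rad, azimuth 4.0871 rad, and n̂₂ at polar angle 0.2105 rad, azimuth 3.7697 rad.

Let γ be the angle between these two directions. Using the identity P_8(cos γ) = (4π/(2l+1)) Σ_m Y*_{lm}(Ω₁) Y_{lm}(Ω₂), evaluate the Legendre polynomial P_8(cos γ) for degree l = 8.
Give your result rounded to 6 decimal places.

Summing Y*_{l m}(θ₁,φ₁)·Y_{l m}(θ₂,φ₂) over m ∈ [−8, 8]; prefactor 4π/(2·8+1) = 0.739198:
  term(m=-8) = -0.00000 + 0.00000j   from Y*(Ω₁)=0.07697 + 0.25800j, Y(Ω₂)=0.00000 + 0.00000j
  term(m=-7) = 0.00001 - 0.00001j   from Y*(Ω₁)=0.42697 + 0.14881j, Y(Ω₂)=0.00001 - 0.00003j
  term(m=-6) = -0.00004 + 0.00011j   from Y*(Ω₁)=0.23654 - 0.16537j, Y(Ω₂)=-0.00034 + 0.00025j
  term(m=-5) = -0.00001 + 0.00057j   from Y*(Ω₁)=-0.00239 + 0.15775j, Y(Ω₂)=0.00359 + 0.00000j
  term(m=-4) = -0.00239 - 0.00770j   from Y*(Ω₁)=0.28164 + 0.20988j, Y(Ω₂)=-0.01855 - 0.01350j
  term(m=-3) = 0.00034 + 0.00048j   from Y*(Ω₁)=0.00518 - 0.00163j, Y(Ω₂)=0.03318 + 0.10232j
  term(m=-2) = 0.09389 + 0.06915j   from Y*(Ω₁)=-0.10489 + 0.31627j, Y(Ω₂)=0.10828 - 0.33276j
  term(m=-1) = -0.04652 - 0.01528j   from Y*(Ω₁)=0.04224 + 0.05851j, Y(Ω₂)=-0.54905 + 0.39873j
  term(m=+0) = -0.12969 + 0.00000j   from Y*(Ω₁)=-0.32141 + 0.00000j, Y(Ω₂)=0.40350 + 0.00000j
  term(m=+1) = -0.04652 + 0.01528j   from Y*(Ω₁)=-0.04224 + 0.05851j, Y(Ω₂)=0.54905 + 0.39873j
  term(m=+2) = 0.09389 - 0.06915j   from Y*(Ω₁)=-0.10489 - 0.31627j, Y(Ω₂)=0.10828 + 0.33276j
  term(m=+3) = 0.00034 - 0.00048j   from Y*(Ω₁)=-0.00518 - 0.00163j, Y(Ω₂)=-0.03318 + 0.10232j
  term(m=+4) = -0.00239 + 0.00770j   from Y*(Ω₁)=0.28164 - 0.20988j, Y(Ω₂)=-0.01855 + 0.01350j
  term(m=+5) = -0.00001 - 0.00057j   from Y*(Ω₁)=0.00239 + 0.15775j, Y(Ω₂)=-0.00359 + 0.00000j
  term(m=+6) = -0.00004 - 0.00011j   from Y*(Ω₁)=0.23654 + 0.16537j, Y(Ω₂)=-0.00034 - 0.00025j
  term(m=+7) = 0.00001 + 0.00001j   from Y*(Ω₁)=-0.42697 + 0.14881j, Y(Ω₂)=-0.00001 - 0.00003j
  term(m=+8) = -0.00000 - 0.00000j   from Y*(Ω₁)=0.07697 - 0.25800j, Y(Ω₂)=0.00000 - 0.00000j
Σ over m = -0.03914 + 0.00000j; ×(4π/17) → -0.02893 + 0.00000j. Real part: -0.028930

-0.028930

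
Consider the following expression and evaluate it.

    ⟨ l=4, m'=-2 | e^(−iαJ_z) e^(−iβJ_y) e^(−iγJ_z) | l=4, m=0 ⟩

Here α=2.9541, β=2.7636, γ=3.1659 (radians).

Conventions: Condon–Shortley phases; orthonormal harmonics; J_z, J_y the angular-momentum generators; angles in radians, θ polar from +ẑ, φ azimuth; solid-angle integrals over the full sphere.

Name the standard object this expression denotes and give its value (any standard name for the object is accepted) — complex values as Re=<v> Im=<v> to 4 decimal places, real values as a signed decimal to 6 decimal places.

This is a Wigner D-matrix element — the rotation-matrix element ⟨l m'| R(α,β,γ) |l m⟩ in the angular-momentum basis.
Split into d^4_{-2,0}(β=2.7636) × two z-phases.
c=cos(2.763600/2)=0.187873, s=sin(2.763600/2)=0.982193; N=√[2·720·24·24]=910.735966
k: max(0,(0)−(-2))=2 … min(4+(0),4−(-2))=4
  k=2: (−1)^0·910.7360/(96)·0.1879^6·0.9822^2 = +0.000402
  k=3: (−1)^1·910.7360/(36)·0.1879^4·0.9822^4 = -0.029332
  k=4: (−1)^2·910.7360/(96)·0.1879^2·0.9822^6 = +0.300630
d^4_{-2,0}(2.7636) = +0.000402 -0.029332 +0.300630 = +0.271701
Attach z-rotation phases: D = e^{-i(-2)(2.9541)}·(+0.271701)·e^{-i(0)(3.1659)} = +0.252821-0.099513i

Wigner D-matrix element, Re=0.2528 Im=-0.0995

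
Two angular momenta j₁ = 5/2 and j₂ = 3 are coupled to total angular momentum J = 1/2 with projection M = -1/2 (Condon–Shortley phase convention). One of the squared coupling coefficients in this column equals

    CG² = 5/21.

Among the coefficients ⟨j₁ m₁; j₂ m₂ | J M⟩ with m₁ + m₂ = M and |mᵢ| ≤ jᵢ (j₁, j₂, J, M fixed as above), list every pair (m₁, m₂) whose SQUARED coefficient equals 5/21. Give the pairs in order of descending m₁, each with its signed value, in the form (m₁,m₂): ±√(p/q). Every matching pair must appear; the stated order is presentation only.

(3/2,-2): −√(5/21)

Admissible pairs with m₁+m₂ = M = -1/2: (-5/2,2), (-3/2,1), (-1/2,0), (1/2,-1), (3/2,-2), (5/2,-3)
  (m₁,m₂)=(5/2,-3): CG² = 2/7, CG = +√(2/7)
  (m₁,m₂)=(3/2,-2): CG² = 5/21, CG = −√(5/21)   ← matches the target
  (m₁,m₂)=(1/2,-1): CG² = 4/21, CG = +√(4/21)
  (m₁,m₂)=(-1/2,0): CG² = 1/7, CG = −√(1/7)
  (m₁,m₂)=(-3/2,1): CG² = 2/21, CG = +√(2/21)
  (m₁,m₂)=(-5/2,2): CG² = 1/21, CG = −√(1/21)
Pairs with CG² = 5/21: (3/2,-2): −√(5/21)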